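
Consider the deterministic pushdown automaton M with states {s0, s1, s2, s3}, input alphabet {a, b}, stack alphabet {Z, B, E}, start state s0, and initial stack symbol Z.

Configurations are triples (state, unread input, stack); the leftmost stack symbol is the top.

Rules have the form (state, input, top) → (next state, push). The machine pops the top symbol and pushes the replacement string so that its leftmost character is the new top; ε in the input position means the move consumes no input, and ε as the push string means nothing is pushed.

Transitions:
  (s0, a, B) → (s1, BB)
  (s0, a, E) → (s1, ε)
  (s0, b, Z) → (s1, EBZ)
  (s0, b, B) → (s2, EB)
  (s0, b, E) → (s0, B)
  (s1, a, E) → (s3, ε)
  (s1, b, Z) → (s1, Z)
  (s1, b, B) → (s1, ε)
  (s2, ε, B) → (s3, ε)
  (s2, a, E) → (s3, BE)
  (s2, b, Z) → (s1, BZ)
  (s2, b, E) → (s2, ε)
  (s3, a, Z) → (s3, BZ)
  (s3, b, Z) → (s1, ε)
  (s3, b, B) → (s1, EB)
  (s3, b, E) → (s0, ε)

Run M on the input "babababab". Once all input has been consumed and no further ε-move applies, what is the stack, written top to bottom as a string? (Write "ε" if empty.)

(s0, babababab, Z) ⊢ (s1, abababab, EBZ) ⊢ (s3, bababab, BZ) ⊢ (s1, ababab, EBZ) ⊢ (s3, babab, BZ) ⊢ (s1, abab, EBZ) ⊢ (s3, bab, BZ) ⊢ (s1, ab, EBZ) ⊢ (s3, b, BZ) ⊢ (s1, ε, EBZ)
All input consumed in state s1 with stack EBZ.

EBZ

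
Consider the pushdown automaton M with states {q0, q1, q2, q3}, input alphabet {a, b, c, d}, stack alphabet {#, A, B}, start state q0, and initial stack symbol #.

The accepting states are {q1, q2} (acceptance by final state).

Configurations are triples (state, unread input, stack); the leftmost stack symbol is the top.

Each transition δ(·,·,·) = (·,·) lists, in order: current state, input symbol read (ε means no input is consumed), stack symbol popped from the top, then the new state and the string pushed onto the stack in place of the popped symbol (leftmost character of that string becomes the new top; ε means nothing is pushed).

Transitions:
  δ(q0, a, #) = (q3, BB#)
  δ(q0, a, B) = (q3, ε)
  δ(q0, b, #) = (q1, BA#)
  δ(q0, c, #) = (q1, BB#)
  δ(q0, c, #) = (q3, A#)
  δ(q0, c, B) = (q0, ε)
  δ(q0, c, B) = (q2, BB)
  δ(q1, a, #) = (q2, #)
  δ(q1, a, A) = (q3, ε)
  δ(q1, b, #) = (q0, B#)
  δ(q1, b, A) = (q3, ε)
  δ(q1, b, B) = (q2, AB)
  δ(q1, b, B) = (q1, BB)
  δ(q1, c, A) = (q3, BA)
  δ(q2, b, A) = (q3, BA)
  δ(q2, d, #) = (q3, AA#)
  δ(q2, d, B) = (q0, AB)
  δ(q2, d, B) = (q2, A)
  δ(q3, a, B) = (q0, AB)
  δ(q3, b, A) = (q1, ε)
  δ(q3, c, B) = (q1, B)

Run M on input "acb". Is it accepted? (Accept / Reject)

One accepting computation: (q0, acb, #) ⊢ (q3, cb, BB#) ⊢ (q1, b, BB#) ⊢ (q2, ε, ABB#)
All input consumed and state q2 ∈ F.

Accept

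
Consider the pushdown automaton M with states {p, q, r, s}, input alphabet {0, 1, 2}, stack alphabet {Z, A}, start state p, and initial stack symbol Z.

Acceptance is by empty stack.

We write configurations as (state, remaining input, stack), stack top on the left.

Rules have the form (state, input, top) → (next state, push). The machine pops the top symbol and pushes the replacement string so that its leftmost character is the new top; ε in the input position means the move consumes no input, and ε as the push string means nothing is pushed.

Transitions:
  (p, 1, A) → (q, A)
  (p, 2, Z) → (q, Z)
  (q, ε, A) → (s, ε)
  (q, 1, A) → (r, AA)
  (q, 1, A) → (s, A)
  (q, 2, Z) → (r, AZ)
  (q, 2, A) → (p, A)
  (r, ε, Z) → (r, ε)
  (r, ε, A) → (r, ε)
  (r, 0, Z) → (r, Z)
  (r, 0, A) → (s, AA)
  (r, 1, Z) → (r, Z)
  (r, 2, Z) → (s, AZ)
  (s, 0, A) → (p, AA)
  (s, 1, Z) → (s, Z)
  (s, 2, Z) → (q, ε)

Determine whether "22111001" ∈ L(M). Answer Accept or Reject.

Accept

One accepting computation: (p, 22111001, Z) ⊢ (q, 2111001, Z) ⊢ (r, 111001, AZ) ⊢ (r, 111001, Z) ⊢ (r, 11001, Z) ⊢ (r, 1001, Z) ⊢ (r, 001, Z) ⊢ (r, 01, Z) ⊢ (r, 1, Z) ⊢ (r, ε, Z) ⊢ (r, ε, ε)
All input consumed and the stack is empty.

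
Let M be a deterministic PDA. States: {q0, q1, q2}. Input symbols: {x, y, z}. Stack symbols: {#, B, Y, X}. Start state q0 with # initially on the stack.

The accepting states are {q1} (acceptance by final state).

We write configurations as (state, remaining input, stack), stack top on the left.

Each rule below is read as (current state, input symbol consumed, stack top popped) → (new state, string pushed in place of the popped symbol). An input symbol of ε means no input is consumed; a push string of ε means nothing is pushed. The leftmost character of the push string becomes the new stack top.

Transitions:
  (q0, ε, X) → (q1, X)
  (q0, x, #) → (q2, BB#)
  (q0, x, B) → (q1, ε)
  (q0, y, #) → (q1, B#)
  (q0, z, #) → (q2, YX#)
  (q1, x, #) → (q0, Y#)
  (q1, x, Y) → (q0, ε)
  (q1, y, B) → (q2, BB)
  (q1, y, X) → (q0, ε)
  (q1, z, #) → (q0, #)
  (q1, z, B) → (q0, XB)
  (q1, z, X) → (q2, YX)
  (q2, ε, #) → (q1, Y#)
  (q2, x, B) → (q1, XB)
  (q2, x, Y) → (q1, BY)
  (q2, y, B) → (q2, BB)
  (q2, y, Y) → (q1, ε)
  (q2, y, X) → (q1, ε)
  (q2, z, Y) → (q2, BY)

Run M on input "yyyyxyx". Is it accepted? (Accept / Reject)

(q0, yyyyxyx, #) ⊢ (q1, yyyxyx, B#) ⊢ (q2, yyxyx, BB#) ⊢ (q2, yxyx, BBB#) ⊢ (q2, xyx, BBBB#) ⊢ (q1, yx, XBBBB#) ⊢ (q0, x, BBBB#) ⊢ (q1, ε, BBB#)
All input consumed; state q1 ∈ F.

Accept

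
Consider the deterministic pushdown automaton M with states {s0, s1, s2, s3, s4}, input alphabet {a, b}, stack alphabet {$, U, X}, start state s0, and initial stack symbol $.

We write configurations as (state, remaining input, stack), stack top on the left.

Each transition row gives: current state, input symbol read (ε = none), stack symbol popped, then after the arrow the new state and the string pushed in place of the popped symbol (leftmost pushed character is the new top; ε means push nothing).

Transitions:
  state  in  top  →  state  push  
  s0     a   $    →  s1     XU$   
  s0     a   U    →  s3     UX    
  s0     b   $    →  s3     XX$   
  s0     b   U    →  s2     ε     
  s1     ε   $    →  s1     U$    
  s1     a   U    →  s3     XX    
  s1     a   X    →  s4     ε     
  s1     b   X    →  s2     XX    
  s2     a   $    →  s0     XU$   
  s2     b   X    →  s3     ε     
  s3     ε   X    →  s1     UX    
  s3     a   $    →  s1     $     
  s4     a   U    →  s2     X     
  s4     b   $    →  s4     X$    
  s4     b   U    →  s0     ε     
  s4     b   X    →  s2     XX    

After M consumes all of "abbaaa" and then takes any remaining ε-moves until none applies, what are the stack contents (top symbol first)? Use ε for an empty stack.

UXXXXXXXU$

(s0, abbaaa, $)
  read a, top $: go to s1, push XU$ → (s1, bbaaa, XU$)
  read b, top X: go to s2, push XX → (s2, baaa, XXU$)
  read b, top X: go to s3, push ε → (s3, aaa, XU$)
  ε-move, top X: go to s1, push UX → (s1, aaa, UXU$)
  read a, top U: go to s3, push XX → (s3, aa, XXXU$)
  ε-move, top X: go to s1, push UX → (s1, aa, UXXXU$)
  read a, top U: go to s3, push XX → (s3, a, XXXXXU$)
  ε-move, top X: go to s1, push UX → (s1, a, UXXXXXU$)
  read a, top U: go to s3, push XX → (s3, ε, XXXXXXXU$)
  ε-move, top X: go to s1, push UX → (s1, ε, UXXXXXXXU$)
All input consumed in state s1 with stack UXXXXXXXU$.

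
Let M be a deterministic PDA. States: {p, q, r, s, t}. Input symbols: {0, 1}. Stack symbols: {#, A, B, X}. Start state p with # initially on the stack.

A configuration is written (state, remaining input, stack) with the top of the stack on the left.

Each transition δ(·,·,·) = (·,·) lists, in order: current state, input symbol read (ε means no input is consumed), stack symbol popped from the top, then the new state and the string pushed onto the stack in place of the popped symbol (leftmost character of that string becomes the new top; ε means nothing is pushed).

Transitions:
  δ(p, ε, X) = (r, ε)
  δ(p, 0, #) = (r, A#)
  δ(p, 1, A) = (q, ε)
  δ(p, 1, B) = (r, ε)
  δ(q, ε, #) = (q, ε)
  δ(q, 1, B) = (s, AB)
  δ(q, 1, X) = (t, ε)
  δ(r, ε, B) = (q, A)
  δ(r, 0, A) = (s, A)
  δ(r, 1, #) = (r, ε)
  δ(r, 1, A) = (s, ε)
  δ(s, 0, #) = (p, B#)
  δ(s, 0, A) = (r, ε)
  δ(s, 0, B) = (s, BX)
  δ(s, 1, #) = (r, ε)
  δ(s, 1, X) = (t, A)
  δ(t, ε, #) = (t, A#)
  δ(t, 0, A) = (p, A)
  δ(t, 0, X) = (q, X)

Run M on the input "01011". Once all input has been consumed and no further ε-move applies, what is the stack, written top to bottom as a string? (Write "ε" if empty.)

(p, 01011, #)
  read 0, top #: go to r, push A# → (r, 1011, A#)
  read 1, top A: go to s, push ε → (s, 011, #)
  read 0, top #: go to p, push B# → (p, 11, B#)
  read 1, top B: go to r, push ε → (r, 1, #)
  read 1, top #: go to r, push ε → (r, ε, ε)
All input consumed in state r with stack ε.

ε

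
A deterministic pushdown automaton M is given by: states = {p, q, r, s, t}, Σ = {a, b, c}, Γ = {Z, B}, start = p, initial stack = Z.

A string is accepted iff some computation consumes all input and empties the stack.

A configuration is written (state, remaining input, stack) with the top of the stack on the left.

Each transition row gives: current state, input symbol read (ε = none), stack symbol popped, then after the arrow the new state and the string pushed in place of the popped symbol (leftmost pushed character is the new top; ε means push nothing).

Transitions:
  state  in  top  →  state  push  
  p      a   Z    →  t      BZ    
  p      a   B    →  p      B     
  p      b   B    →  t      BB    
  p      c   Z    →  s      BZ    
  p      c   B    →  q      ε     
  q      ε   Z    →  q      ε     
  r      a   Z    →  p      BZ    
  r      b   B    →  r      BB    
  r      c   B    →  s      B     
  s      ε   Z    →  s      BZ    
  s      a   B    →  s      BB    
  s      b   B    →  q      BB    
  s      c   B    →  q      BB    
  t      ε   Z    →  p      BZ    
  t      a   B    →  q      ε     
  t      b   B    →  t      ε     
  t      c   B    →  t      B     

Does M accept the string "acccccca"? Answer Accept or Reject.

Accept

(p, acccccca, Z)
  read a, top Z: go to t, push BZ → (t, cccccca, BZ)
  read c, top B: go to t, push B → (t, ccccca, BZ)
  read c, top B: go to t, push B → (t, cccca, BZ)
  read c, top B: go to t, push B → (t, ccca, BZ)
  read c, top B: go to t, push B → (t, cca, BZ)
  read c, top B: go to t, push B → (t, ca, BZ)
  read c, top B: go to t, push B → (t, a, BZ)
  read a, top B: go to q, push ε → (q, ε, Z)
  ε-move, top Z: go to q, push ε → (q, ε, ε)
All input consumed and the stack is empty.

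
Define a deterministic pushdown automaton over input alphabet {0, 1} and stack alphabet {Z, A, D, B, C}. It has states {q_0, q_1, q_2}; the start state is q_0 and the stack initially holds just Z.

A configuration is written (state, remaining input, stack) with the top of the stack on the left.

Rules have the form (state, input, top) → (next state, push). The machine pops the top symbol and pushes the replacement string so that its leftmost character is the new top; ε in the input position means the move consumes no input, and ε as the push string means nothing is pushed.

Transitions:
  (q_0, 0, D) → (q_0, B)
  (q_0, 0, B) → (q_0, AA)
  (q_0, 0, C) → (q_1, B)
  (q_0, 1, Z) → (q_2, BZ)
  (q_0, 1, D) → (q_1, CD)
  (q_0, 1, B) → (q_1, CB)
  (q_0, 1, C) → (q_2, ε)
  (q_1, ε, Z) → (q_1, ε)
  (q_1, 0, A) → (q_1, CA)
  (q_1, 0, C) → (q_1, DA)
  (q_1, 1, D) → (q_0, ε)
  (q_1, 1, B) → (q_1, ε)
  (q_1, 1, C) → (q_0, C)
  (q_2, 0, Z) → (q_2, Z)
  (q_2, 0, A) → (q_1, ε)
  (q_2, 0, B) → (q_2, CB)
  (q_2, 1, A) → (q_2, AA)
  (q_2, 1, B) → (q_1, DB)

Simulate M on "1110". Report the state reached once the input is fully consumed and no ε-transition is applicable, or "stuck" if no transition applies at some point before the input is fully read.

(q_0, 1110, Z)
  read 1, top Z: go to q_2, push BZ → (q_2, 110, BZ)
  read 1, top B: go to q_1, push DB → (q_1, 10, DBZ)
  read 1, top D: go to q_0, push ε → (q_0, 0, BZ)
  read 0, top B: go to q_0, push AA → (q_0, ε, AAZ)
All input consumed; M is in state q_0.

q_0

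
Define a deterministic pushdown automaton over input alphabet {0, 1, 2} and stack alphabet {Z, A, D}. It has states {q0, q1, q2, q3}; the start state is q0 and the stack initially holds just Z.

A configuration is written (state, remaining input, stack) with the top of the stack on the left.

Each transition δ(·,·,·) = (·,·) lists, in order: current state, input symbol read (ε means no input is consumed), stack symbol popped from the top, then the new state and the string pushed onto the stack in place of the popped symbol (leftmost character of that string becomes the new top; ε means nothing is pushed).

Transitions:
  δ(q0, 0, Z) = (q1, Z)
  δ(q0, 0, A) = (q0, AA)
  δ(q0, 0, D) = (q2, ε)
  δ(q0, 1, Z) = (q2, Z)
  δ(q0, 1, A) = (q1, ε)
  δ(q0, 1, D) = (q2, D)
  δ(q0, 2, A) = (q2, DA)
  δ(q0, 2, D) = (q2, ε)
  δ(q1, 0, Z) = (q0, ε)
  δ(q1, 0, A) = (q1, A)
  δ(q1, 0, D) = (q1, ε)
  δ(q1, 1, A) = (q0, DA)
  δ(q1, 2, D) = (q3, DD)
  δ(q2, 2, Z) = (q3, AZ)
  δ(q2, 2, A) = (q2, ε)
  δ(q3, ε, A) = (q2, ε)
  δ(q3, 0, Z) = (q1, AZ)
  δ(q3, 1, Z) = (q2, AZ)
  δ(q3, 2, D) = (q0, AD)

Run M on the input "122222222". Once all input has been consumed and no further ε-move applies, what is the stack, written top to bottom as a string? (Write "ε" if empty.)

Z

(q0, 122222222, Z) ⊢ (q2, 22222222, Z) ⊢ (q3, 2222222, AZ) ⊢ (q2, 2222222, Z) ⊢ (q3, 222222, AZ) ⊢ (q2, 222222, Z) ⊢ (q3, 22222, AZ) ⊢ (q2, 22222, Z) ⊢ (q3, 2222, AZ) ⊢ (q2, 2222, Z) ⊢ (q3, 222, AZ) ⊢ (q2, 222, Z) ⊢ (q3, 22, AZ) ⊢ (q2, 22, Z) ⊢ (q3, 2, AZ) ⊢ (q2, 2, Z) ⊢ (q3, ε, AZ) ⊢ (q2, ε, Z)
All input consumed in state q2 with stack Z.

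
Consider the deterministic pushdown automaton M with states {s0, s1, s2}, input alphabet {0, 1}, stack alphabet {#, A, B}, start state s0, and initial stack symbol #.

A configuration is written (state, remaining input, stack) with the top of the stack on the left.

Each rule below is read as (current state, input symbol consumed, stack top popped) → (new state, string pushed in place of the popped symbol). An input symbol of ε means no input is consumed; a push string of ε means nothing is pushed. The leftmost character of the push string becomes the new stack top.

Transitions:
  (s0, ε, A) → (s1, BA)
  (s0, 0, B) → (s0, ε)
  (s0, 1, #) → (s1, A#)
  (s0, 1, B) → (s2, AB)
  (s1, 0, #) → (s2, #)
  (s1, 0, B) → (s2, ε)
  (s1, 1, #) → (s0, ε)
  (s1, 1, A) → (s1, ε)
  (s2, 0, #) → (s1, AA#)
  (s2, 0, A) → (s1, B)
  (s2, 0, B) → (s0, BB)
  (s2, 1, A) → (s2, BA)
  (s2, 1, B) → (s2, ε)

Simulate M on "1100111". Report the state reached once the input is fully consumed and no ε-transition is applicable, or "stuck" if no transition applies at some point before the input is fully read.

(s0, 1100111, #)
  read 1, top #: go to s1, push A# → (s1, 100111, A#)
  read 1, top A: go to s1, push ε → (s1, 00111, #)
  read 0, top #: go to s2, push # → (s2, 0111, #)
  read 0, top #: go to s1, push AA# → (s1, 111, AA#)
  read 1, top A: go to s1, push ε → (s1, 11, A#)
  read 1, top A: go to s1, push ε → (s1, 1, #)
  read 1, top #: go to s0, push ε → (s0, ε, ε)
All input consumed; M is in state s0.

s0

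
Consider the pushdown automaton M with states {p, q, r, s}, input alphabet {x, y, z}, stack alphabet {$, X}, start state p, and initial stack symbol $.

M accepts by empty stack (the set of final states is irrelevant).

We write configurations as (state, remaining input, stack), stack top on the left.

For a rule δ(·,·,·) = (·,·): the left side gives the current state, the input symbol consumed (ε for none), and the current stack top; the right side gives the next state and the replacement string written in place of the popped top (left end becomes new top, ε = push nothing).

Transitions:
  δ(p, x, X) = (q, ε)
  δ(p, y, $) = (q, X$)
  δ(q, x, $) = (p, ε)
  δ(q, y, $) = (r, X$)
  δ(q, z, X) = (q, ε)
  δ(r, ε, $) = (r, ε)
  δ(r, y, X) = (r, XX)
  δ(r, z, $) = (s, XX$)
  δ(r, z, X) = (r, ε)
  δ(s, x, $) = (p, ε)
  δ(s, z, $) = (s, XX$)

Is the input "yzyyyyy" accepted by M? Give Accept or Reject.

Reject

No computation consumes all input and empties the stack.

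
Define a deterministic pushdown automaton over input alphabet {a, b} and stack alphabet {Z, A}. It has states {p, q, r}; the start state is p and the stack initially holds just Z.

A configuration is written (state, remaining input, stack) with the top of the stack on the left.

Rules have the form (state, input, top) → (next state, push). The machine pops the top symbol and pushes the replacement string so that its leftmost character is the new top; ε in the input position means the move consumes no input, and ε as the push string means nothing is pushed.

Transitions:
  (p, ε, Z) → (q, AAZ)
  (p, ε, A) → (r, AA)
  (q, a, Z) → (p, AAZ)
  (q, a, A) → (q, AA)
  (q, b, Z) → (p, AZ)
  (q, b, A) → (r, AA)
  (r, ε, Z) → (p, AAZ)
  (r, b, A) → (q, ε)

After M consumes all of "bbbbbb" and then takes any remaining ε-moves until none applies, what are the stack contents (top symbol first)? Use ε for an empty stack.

(p, bbbbbb, Z)
  ε-move, top Z: go to q, push AAZ → (q, bbbbbb, AAZ)
  read b, top A: go to r, push AA → (r, bbbbb, AAAZ)
  read b, top A: go to q, push ε → (q, bbbb, AAZ)
  read b, top A: go to r, push AA → (r, bbb, AAAZ)
  read b, top A: go to q, push ε → (q, bb, AAZ)
  read b, top A: go to r, push AA → (r, b, AAAZ)
  read b, top A: go to q, push ε → (q, ε, AAZ)
All input consumed in state q with stack AAZ.

AAZ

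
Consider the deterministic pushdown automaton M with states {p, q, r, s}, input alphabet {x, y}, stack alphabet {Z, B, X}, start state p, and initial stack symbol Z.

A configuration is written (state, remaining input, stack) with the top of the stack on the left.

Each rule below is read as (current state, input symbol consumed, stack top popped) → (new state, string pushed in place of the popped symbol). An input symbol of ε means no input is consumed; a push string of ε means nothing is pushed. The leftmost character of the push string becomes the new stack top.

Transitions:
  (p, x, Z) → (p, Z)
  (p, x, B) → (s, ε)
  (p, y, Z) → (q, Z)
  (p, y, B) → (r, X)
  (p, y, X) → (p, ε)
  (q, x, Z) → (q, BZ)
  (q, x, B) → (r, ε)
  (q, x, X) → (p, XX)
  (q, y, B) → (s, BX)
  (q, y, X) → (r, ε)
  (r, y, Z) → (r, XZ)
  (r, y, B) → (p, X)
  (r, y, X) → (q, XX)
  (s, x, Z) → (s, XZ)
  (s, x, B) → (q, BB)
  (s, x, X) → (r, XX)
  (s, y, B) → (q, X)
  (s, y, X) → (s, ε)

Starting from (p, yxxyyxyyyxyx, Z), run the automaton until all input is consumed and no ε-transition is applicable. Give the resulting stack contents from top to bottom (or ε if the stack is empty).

(p, yxxyyxyyyxyx, Z)
  read y, top Z: go to q, push Z → (q, xxyyxyyyxyx, Z)
  read x, top Z: go to q, push BZ → (q, xyyxyyyxyx, BZ)
  read x, top B: go to r, push ε → (r, yyxyyyxyx, Z)
  read y, top Z: go to r, push XZ → (r, yxyyyxyx, XZ)
  read y, top X: go to q, push XX → (q, xyyyxyx, XXZ)
  read x, top X: go to p, push XX → (p, yyyxyx, XXXZ)
  read y, top X: go to p, push ε → (p, yyxyx, XXZ)
  read y, top X: go to p, push ε → (p, yxyx, XZ)
  read y, top X: go to p, push ε → (p, xyx, Z)
  read x, top Z: go to p, push Z → (p, yx, Z)
  read y, top Z: go to q, push Z → (q, x, Z)
  read x, top Z: go to q, push BZ → (q, ε, BZ)
All input consumed in state q with stack BZ.

BZ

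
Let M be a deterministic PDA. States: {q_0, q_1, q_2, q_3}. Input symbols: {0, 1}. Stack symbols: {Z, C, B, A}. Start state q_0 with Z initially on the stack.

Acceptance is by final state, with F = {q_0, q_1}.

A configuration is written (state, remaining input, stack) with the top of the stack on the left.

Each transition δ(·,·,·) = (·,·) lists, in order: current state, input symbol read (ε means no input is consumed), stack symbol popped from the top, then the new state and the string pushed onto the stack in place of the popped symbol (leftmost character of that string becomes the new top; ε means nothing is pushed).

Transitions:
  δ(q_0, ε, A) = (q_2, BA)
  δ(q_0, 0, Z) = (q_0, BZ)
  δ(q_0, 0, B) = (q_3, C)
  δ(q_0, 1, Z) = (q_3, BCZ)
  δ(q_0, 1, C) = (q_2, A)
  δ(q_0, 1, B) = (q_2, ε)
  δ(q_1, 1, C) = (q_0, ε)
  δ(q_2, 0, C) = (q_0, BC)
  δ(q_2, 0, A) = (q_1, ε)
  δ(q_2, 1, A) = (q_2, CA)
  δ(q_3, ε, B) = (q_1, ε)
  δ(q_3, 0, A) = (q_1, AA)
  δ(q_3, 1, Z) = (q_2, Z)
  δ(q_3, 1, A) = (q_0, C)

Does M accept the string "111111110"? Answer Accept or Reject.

Accept

(q_0, 111111110, Z)
  read 1, top Z: go to q_3, push BCZ → (q_3, 11111110, BCZ)
  ε-move, top B: go to q_1, push ε → (q_1, 11111110, CZ)
  read 1, top C: go to q_0, push ε → (q_0, 1111110, Z)
  read 1, top Z: go to q_3, push BCZ → (q_3, 111110, BCZ)
  ε-move, top B: go to q_1, push ε → (q_1, 111110, CZ)
  read 1, top C: go to q_0, push ε → (q_0, 11110, Z)
  read 1, top Z: go to q_3, push BCZ → (q_3, 1110, BCZ)
  ε-move, top B: go to q_1, push ε → (q_1, 1110, CZ)
  read 1, top C: go to q_0, push ε → (q_0, 110, Z)
  read 1, top Z: go to q_3, push BCZ → (q_3, 10, BCZ)
  ε-move, top B: go to q_1, push ε → (q_1, 10, CZ)
  read 1, top C: go to q_0, push ε → (q_0, 0, Z)
  read 0, top Z: go to q_0, push BZ → (q_0, ε, BZ)
All input consumed; state q_0 ∈ F.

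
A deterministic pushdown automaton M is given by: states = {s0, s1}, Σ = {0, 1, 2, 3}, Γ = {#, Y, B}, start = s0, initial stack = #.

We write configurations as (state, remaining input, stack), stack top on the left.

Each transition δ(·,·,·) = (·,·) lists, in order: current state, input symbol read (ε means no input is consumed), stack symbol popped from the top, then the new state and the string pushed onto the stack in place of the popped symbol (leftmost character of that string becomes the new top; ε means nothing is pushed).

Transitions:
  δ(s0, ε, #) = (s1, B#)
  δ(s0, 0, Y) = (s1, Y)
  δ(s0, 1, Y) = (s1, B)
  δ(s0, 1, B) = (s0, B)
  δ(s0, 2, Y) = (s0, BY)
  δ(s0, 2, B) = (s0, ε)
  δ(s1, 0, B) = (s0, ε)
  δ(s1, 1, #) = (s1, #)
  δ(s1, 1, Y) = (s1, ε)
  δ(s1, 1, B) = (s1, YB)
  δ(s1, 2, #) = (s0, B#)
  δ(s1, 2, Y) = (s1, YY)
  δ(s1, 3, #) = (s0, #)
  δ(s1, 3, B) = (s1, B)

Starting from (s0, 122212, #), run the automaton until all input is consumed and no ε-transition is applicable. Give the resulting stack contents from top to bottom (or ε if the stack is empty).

(s0, 122212, #)
  ε-move, top #: go to s1, push B# → (s1, 122212, B#)
  read 1, top B: go to s1, push YB → (s1, 22212, YB#)
  read 2, top Y: go to s1, push YY → (s1, 2212, YYB#)
  read 2, top Y: go to s1, push YY → (s1, 212, YYYB#)
  read 2, top Y: go to s1, push YY → (s1, 12, YYYYB#)
  read 1, top Y: go to s1, push ε → (s1, 2, YYYB#)
  read 2, top Y: go to s1, push YY → (s1, ε, YYYYB#)
All input consumed in state s1 with stack YYYYB#.

YYYYB#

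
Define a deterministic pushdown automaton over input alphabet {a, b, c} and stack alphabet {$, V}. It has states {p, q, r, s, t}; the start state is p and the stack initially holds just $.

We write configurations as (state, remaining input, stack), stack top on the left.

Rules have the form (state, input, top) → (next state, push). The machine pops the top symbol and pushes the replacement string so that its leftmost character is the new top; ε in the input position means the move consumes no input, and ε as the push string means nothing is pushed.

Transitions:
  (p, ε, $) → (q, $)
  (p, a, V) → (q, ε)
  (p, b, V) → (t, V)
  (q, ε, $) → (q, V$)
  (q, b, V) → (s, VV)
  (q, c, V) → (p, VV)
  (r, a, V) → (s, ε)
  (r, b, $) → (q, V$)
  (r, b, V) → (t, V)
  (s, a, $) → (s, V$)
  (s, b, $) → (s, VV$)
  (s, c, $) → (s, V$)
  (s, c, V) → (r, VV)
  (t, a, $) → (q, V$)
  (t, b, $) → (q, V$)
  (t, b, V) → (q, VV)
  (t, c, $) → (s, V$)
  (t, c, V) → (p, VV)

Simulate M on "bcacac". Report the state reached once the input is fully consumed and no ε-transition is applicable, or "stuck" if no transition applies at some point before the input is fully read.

r

(p, bcacac, $)
  ε-move, top $: go to q, push $ → (q, bcacac, $)
  ε-move, top $: go to q, push V$ → (q, bcacac, V$)
  read b, top V: go to s, push VV → (s, cacac, VV$)
  read c, top V: go to r, push VV → (r, acac, VVV$)
  read a, top V: go to s, push ε → (s, cac, VV$)
  read c, top V: go to r, push VV → (r, ac, VVV$)
  read a, top V: go to s, push ε → (s, c, VV$)
  read c, top V: go to r, push VV → (r, ε, VVV$)
All input consumed; M is in state r.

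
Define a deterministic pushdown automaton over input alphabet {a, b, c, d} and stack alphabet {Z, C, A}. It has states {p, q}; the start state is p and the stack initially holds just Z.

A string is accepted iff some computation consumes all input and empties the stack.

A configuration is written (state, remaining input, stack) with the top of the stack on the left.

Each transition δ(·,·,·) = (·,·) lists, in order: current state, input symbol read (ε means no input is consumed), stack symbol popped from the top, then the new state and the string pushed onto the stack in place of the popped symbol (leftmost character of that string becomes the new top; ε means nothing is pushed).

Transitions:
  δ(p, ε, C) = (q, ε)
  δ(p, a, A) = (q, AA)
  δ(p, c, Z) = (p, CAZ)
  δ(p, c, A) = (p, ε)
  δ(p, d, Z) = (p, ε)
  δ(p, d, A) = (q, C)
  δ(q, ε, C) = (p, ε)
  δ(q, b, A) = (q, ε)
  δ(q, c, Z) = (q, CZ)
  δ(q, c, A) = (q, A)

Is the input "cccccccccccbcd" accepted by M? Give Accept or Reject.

Accept

(p, cccccccccccbcd, Z)
  read c, top Z: go to p, push CAZ → (p, ccccccccccbcd, CAZ)
  ε-move, top C: go to q, push ε → (q, ccccccccccbcd, AZ)
  read c, top A: go to q, push A → (q, cccccccccbcd, AZ)
  read c, top A: go to q, push A → (q, ccccccccbcd, AZ)
  read c, top A: go to q, push A → (q, cccccccbcd, AZ)
  read c, top A: go to q, push A → (q, ccccccbcd, AZ)
  read c, top A: go to q, push A → (q, cccccbcd, AZ)
  read c, top A: go to q, push A → (q, ccccbcd, AZ)
  read c, top A: go to q, push A → (q, cccbcd, AZ)
  read c, top A: go to q, push A → (q, ccbcd, AZ)
  read c, top A: go to q, push A → (q, cbcd, AZ)
  read c, top A: go to q, push A → (q, bcd, AZ)
  read b, top A: go to q, push ε → (q, cd, Z)
  read c, top Z: go to q, push CZ → (q, d, CZ)
  ε-move, top C: go to p, push ε → (p, d, Z)
  read d, top Z: go to p, push ε → (p, ε, ε)
All input consumed and the stack is empty.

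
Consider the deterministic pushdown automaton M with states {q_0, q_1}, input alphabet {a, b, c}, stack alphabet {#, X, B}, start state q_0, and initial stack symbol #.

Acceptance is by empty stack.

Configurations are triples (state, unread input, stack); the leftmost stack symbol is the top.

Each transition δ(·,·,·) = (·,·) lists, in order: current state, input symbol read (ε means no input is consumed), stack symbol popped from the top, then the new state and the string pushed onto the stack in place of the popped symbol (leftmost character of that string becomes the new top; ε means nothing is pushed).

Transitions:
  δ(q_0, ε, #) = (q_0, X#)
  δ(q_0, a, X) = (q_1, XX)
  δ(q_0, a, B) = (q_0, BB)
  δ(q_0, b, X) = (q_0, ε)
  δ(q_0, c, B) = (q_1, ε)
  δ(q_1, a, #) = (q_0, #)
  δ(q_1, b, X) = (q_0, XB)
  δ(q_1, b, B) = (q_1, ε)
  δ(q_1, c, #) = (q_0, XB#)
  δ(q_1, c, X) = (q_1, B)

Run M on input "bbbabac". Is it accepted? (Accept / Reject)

Reject

(q_0, bbbabac, #) ⊢ (q_0, bbbabac, X#) ⊢ (q_0, bbabac, #) ⊢ (q_0, bbabac, X#) ⊢ (q_0, babac, #) ⊢ (q_0, babac, X#) ⊢ (q_0, abac, #) ⊢ (q_0, abac, X#) ⊢ (q_1, bac, XX#) ⊢ (q_0, ac, XBX#) ⊢ (q_1, c, XXBX#) ⊢ (q_1, ε, BXBX#)
All input consumed; stack is BXBX#, not empty, and no further ε-move applies.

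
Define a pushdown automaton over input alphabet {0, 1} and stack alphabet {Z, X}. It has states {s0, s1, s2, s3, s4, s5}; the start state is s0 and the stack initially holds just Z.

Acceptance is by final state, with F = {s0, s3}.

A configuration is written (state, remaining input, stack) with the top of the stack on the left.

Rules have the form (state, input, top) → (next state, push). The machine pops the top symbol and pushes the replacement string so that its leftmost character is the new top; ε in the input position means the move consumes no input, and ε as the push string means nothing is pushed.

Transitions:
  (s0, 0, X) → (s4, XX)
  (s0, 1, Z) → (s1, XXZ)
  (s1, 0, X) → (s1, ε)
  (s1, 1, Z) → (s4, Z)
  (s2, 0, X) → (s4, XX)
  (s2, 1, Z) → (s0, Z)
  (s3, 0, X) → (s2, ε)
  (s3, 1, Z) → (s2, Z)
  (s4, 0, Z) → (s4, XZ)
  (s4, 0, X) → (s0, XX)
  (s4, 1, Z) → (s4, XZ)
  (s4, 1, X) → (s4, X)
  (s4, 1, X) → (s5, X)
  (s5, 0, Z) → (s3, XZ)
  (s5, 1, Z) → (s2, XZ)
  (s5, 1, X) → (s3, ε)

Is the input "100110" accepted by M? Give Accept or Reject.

One accepting computation: (s0, 100110, Z) ⊢ (s1, 00110, XXZ) ⊢ (s1, 0110, XZ) ⊢ (s1, 110, Z) ⊢ (s4, 10, Z) ⊢ (s4, 0, XZ) ⊢ (s0, ε, XXZ)
All input consumed and state s0 ∈ F.

Accept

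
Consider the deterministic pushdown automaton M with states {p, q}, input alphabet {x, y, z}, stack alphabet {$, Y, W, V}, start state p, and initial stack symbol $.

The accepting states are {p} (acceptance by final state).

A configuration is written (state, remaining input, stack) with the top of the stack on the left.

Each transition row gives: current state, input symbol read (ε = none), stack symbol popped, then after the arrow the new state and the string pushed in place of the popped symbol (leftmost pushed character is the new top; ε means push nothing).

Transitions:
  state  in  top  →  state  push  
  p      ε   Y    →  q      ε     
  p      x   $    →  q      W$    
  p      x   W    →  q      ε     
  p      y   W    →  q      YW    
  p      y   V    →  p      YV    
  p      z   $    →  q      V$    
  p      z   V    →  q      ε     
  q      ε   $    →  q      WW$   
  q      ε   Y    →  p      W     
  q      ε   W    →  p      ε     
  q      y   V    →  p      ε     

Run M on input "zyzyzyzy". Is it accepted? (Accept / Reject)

(p, zyzyzyzy, $)
  read z, top $: go to q, push V$ → (q, yzyzyzy, V$)
  read y, top V: go to p, push ε → (p, zyzyzy, $)
  read z, top $: go to q, push V$ → (q, yzyzy, V$)
  read y, top V: go to p, push ε → (p, zyzy, $)
  read z, top $: go to q, push V$ → (q, yzy, V$)
  read y, top V: go to p, push ε → (p, zy, $)
  read z, top $: go to q, push V$ → (q, y, V$)
  read y, top V: go to p, push ε → (p, ε, $)
All input consumed; state p ∈ F.

Accept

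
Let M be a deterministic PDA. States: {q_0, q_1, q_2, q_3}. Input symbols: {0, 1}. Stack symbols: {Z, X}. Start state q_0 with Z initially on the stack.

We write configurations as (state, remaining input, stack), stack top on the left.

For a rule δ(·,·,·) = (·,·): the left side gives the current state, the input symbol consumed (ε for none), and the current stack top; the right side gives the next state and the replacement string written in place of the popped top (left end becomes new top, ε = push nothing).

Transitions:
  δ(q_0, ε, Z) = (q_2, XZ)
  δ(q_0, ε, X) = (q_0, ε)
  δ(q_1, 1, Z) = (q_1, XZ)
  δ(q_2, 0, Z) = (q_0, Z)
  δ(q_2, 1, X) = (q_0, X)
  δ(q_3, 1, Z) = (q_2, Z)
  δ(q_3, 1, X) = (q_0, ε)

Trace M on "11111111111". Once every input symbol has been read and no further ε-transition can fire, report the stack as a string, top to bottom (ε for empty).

(q_0, 11111111111, Z)
  ε-move, top Z: go to q_2, push XZ → (q_2, 11111111111, XZ)
  read 1, top X: go to q_0, push X → (q_0, 1111111111, XZ)
  ε-move, top X: go to q_0, push ε → (q_0, 1111111111, Z)
  ε-move, top Z: go to q_2, push XZ → (q_2, 1111111111, XZ)
  read 1, top X: go to q_0, push X → (q_0, 111111111, XZ)
  ε-move, top X: go to q_0, push ε → (q_0, 111111111, Z)
  ε-move, top Z: go to q_2, push XZ → (q_2, 111111111, XZ)
  read 1, top X: go to q_0, push X → (q_0, 11111111, XZ)
  ε-move, top X: go to q_0, push ε → (q_0, 11111111, Z)
  ε-move, top Z: go to q_2, push XZ → (q_2, 11111111, XZ)
  read 1, top X: go to q_0, push X → (q_0, 1111111, XZ)
  ε-move, top X: go to q_0, push ε → (q_0, 1111111, Z)
  ε-move, top Z: go to q_2, push XZ → (q_2, 1111111, XZ)
  read 1, top X: go to q_0, push X → (q_0, 111111, XZ)
  ε-move, top X: go to q_0, push ε → (q_0, 111111, Z)
  ε-move, top Z: go to q_2, push XZ → (q_2, 111111, XZ)
  read 1, top X: go to q_0, push X → (q_0, 11111, XZ)
  ε-move, top X: go to q_0, push ε → (q_0, 11111, Z)
  ε-move, top Z: go to q_2, push XZ → (q_2, 11111, XZ)
  read 1, top X: go to q_0, push X → (q_0, 1111, XZ)
  ε-move, top X: go to q_0, push ε → (q_0, 1111, Z)
  ε-move, top Z: go to q_2, push XZ → (q_2, 1111, XZ)
  read 1, top X: go to q_0, push X → (q_0, 111, XZ)
  ε-move, top X: go to q_0, push ε → (q_0, 111, Z)
  ε-move, top Z: go to q_2, push XZ → (q_2, 111, XZ)
  read 1, top X: go to q_0, push X → (q_0, 11, XZ)
  ε-move, top X: go to q_0, push ε → (q_0, 11, Z)
  ε-move, top Z: go to q_2, push XZ → (q_2, 11, XZ)
  read 1, top X: go to q_0, push X → (q_0, 1, XZ)
  ε-move, top X: go to q_0, push ε → (q_0, 1, Z)
  ε-move, top Z: go to q_2, push XZ → (q_2, 1, XZ)
  read 1, top X: go to q_0, push X → (q_0, ε, XZ)
  ε-move, top X: go to q_0, push ε → (q_0, ε, Z)
  ε-move, top Z: go to q_2, push XZ → (q_2, ε, XZ)
All input consumed in state q_2 with stack XZ.

XZ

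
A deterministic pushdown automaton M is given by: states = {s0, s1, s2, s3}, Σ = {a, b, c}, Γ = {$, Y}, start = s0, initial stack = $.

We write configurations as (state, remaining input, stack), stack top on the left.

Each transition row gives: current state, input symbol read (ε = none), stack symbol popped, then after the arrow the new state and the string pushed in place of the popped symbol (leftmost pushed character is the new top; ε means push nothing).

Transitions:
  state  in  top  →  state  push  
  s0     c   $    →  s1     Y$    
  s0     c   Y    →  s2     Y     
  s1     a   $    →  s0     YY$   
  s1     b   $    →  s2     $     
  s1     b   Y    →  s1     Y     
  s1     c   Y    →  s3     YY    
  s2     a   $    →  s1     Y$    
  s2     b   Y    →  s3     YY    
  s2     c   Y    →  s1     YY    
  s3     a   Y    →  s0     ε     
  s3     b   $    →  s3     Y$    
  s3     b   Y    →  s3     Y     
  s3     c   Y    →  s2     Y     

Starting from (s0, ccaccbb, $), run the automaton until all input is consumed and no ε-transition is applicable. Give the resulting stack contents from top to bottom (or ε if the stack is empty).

(s0, ccaccbb, $)
  read c, top $: go to s1, push Y$ → (s1, caccbb, Y$)
  read c, top Y: go to s3, push YY → (s3, accbb, YY$)
  read a, top Y: go to s0, push ε → (s0, ccbb, Y$)
  read c, top Y: go to s2, push Y → (s2, cbb, Y$)
  read c, top Y: go to s1, push YY → (s1, bb, YY$)
  read b, top Y: go to s1, push Y → (s1, b, YY$)
  read b, top Y: go to s1, push Y → (s1, ε, YY$)
All input consumed in state s1 with stack YY$.

YY$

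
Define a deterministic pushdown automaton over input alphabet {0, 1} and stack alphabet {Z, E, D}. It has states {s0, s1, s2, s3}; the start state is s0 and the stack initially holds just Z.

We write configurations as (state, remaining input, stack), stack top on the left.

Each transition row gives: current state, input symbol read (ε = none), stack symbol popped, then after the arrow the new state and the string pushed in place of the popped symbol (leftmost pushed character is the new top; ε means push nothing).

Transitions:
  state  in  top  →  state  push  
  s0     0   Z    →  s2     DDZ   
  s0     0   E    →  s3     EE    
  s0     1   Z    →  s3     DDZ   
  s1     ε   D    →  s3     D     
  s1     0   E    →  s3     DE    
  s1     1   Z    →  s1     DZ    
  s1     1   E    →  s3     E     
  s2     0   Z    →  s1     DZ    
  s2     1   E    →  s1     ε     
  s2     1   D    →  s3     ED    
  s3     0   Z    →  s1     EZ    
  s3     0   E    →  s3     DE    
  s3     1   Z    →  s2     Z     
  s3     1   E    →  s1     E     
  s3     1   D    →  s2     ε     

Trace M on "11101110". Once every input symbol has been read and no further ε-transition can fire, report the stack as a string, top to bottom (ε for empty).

(s0, 11101110, Z)
  read 1, top Z: go to s3, push DDZ → (s3, 1101110, DDZ)
  read 1, top D: go to s2, push ε → (s2, 101110, DZ)
  read 1, top D: go to s3, push ED → (s3, 01110, EDZ)
  read 0, top E: go to s3, push DE → (s3, 1110, DEDZ)
  read 1, top D: go to s2, push ε → (s2, 110, EDZ)
  read 1, top E: go to s1, push ε → (s1, 10, DZ)
  ε-move, top D: go to s3, push D → (s3, 10, DZ)
  read 1, top D: go to s2, push ε → (s2, 0, Z)
  read 0, top Z: go to s1, push DZ → (s1, ε, DZ)
  ε-move, top D: go to s3, push D → (s3, ε, DZ)
All input consumed in state s3 with stack DZ.

DZ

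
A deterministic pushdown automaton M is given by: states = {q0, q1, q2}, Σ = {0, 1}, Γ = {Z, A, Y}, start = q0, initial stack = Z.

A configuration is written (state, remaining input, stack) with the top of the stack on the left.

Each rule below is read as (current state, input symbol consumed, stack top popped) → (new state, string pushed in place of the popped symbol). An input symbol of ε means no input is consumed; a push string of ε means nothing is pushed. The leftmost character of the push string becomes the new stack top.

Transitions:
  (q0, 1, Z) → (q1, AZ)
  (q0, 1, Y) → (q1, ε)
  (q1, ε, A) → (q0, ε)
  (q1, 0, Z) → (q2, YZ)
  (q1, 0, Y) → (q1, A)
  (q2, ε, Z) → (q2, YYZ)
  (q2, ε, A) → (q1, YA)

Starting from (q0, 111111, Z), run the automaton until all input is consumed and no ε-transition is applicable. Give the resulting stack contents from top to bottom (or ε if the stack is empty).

Z

(q0, 111111, Z)
  read 1, top Z: go to q1, push AZ → (q1, 11111, AZ)
  ε-move, top A: go to q0, push ε → (q0, 11111, Z)
  read 1, top Z: go to q1, push AZ → (q1, 1111, AZ)
  ε-move, top A: go to q0, push ε → (q0, 1111, Z)
  read 1, top Z: go to q1, push AZ → (q1, 111, AZ)
  ε-move, top A: go to q0, push ε → (q0, 111, Z)
  read 1, top Z: go to q1, push AZ → (q1, 11, AZ)
  ε-move, top A: go to q0, push ε → (q0, 11, Z)
  read 1, top Z: go to q1, push AZ → (q1, 1, AZ)
  ε-move, top A: go to q0, push ε → (q0, 1, Z)
  read 1, top Z: go to q1, push AZ → (q1, ε, AZ)
  ε-move, top A: go to q0, push ε → (q0, ε, Z)
All input consumed in state q0 with stack Z.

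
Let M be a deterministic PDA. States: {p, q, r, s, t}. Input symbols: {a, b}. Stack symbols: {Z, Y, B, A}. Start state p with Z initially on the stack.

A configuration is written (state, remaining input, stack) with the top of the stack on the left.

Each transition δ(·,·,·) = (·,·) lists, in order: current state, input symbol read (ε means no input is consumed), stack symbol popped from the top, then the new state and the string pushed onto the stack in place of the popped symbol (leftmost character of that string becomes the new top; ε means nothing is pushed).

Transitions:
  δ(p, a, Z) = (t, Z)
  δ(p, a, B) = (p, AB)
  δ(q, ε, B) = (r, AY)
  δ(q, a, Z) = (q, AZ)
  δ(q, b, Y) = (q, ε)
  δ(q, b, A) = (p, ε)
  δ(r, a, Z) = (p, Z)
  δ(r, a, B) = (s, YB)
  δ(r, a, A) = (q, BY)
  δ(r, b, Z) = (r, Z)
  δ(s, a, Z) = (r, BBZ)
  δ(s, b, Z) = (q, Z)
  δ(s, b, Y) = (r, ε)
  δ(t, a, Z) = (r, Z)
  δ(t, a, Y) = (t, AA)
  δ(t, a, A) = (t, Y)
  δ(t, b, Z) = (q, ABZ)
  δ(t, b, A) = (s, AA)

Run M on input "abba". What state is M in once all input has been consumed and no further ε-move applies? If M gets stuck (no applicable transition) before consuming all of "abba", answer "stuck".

p

(p, abba, Z) ⊢ (t, bba, Z) ⊢ (q, ba, ABZ) ⊢ (p, a, BZ) ⊢ (p, ε, ABZ)
All input consumed; M is in state p.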